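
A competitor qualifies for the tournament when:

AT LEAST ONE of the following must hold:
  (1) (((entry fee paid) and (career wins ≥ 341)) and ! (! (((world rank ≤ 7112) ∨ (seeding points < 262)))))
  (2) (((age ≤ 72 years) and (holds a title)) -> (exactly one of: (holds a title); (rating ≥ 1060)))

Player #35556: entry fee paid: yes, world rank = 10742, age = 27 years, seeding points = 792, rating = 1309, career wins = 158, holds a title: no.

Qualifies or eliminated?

Atomic conditions:
  entry fee paid: yes → true
  career wins ≥ 341: 158 ≥ 341 is false
  world rank ≤ 7112: 10742 ≤ 7112 is false
  seeding points < 262: 792 < 262 is false
  age ≤ 72 years: 27 ≤ 72 is true
  holds a title: no → false
  rating ≥ 1060: 1309 ≥ 1060 is true
Combine:
[1.1] true AND false = false
[1.2.1.1] false OR false = false
[1.2.1] NOT false = true
[1.2] NOT true = false
[1] false AND false = false
[2.1] true AND false = false
[2.2] exactly-one(false, true) = true
[2] false → true (antecedent false ⇒ implication holds) = true
[root] false OR true = true
Overall: true → qualifies

Qualifies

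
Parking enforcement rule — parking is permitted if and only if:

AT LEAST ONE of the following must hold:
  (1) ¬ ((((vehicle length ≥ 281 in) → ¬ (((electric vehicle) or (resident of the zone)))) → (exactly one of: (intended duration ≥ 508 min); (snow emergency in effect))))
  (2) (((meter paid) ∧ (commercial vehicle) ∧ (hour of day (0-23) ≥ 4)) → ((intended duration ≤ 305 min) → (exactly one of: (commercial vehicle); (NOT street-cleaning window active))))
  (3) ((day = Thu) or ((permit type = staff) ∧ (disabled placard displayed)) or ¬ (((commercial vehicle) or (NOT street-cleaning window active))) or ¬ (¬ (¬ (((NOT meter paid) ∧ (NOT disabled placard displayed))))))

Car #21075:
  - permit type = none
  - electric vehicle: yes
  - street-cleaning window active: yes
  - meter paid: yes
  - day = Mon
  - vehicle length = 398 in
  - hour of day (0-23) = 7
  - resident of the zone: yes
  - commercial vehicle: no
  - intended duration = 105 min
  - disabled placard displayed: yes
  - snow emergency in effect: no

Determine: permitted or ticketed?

Permitted

Atomic conditions:
  vehicle length ≥ 281 in: 398 ≥ 281 is true
  electric vehicle: yes → true
  resident of the zone: yes → true
  intended duration ≥ 508 min: 105 ≥ 508 is false
  snow emergency in effect: no → false
  meter paid: yes → true
  commercial vehicle: no → false
  hour of day (0-23) ≥ 4: 7 ≥ 4 is true
  intended duration ≤ 305 min: 105 ≤ 305 is true
  NOT street-cleaning window active: yes → false
  day = Thu: Mon == Thu is false
  permit type = staff: none == staff is false
  disabled placard displayed: yes → true
  NOT meter paid: yes → false
  NOT disabled placard displayed: yes → false
Combine:
[1.1.1.2.1] true OR true = true
[1.1.1.2] NOT true = false
[1.1.1] true → false = false
[1.1.2] exactly-one(false, false) = false
[1.1] false → false (antecedent false ⇒ implication holds) = true
[1] NOT true = false
[2.1] true AND false AND true = false
[2.2.2] exactly-one(false, false) = false
[2.2] true → false = false
[2] false → false (antecedent false ⇒ implication holds) = true
[3.2] false AND true = false
[3.3.1] false OR false = false
[3.3] NOT false = true
[3.4.1.1.1] false AND false = false
[3.4.1.1] NOT false = true
[3.4.1] NOT true = false
[3.4] NOT false = true
[3] false OR false OR true OR true = true
[root] false OR true OR true = true
Overall: true → permitted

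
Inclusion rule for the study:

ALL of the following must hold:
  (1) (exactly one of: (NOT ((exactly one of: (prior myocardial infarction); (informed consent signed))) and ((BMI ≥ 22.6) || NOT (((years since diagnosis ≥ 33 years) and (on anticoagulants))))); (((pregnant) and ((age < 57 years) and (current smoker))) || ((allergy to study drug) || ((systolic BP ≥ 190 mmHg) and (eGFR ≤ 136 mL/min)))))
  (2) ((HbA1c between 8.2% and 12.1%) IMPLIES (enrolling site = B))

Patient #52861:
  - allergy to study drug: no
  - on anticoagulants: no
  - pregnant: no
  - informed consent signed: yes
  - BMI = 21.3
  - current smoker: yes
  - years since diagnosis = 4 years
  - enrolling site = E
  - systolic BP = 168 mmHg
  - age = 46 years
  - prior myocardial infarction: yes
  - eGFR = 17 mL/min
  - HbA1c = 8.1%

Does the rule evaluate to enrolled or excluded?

Atomic conditions:
  prior myocardial infarction: yes → true
  informed consent signed: yes → true
  BMI ≥ 22.6: 21.3 ≥ 22.6 is false
  years since diagnosis ≥ 33 years: 4 ≥ 33 is false
  on anticoagulants: no → false
  pregnant: no → false
  age < 57 years: 46 < 57 is true
  current smoker: yes → true
  allergy to study drug: no → false
  systolic BP ≥ 190 mmHg: 168 ≥ 190 is false
  eGFR ≤ 136 mL/min: 17 ≤ 136 is true
  HbA1c between 8.2% and 12.1%: 8.1 in [8.2, 12.1] is false
  enrolling site = B: E == B is false
Combine:
[1.1.1.1] exactly-one(true, true) = false
[1.1.1] NOT false = true
[1.1.2.2.1] false AND false = false
[1.1.2.2] NOT false = true
[1.1.2] false OR true = true
[1.1] true AND true = true
[1.2.1.2] true AND true = true
[1.2.1] false AND true = false
[1.2.2.2] false AND true = false
[1.2.2] false OR false = false
[1.2] false OR false = false
[1] exactly-one(true, false) = true
[2] false → false (antecedent false ⇒ implication holds) = true
[root] true AND true = true
Overall: true → enrolled

Enrolled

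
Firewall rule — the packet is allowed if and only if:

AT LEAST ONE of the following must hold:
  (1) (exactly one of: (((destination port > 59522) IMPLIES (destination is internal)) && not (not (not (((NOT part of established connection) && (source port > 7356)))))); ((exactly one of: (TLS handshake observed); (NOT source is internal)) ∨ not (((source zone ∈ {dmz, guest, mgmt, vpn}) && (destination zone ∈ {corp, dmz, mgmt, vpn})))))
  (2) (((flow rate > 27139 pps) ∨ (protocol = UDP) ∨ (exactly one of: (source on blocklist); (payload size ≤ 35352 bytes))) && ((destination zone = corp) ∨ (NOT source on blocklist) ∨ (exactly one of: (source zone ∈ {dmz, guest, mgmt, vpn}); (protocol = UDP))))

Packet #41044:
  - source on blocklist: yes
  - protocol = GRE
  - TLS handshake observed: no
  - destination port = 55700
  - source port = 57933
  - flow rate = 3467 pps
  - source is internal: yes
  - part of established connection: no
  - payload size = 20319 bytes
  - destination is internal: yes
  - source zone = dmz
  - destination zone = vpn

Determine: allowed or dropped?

Dropped

Atomic conditions:
  destination port > 59522: 55700 > 59522 is false
  destination is internal: yes → true
  NOT part of established connection: no → true
  source port > 7356: 57933 > 7356 is true
  TLS handshake observed: no → false
  NOT source is internal: yes → false
  source zone ∈ {dmz, guest, mgmt, vpn}: dmz is in the set → true
  destination zone ∈ {corp, dmz, mgmt, vpn}: vpn is in the set → true
  flow rate > 27139 pps: 3467 > 27139 is false
  protocol = UDP: GRE == UDP is false
  source on blocklist: yes → true
  payload size ≤ 35352 bytes: 20319 ≤ 35352 is true
  destination zone = corp: vpn == corp is false
  NOT source on blocklist: yes → false
Combine:
[1.1.1] false → true (antecedent false ⇒ implication holds) = true
[1.1.2.1.1.1] true AND true = true
[1.1.2.1.1] NOT true = false
[1.1.2.1] NOT false = true
[1.1.2] NOT true = false
[1.1] true AND false = false
[1.2.1] exactly-one(false, false) = false
[1.2.2.1] true AND true = true
[1.2.2] NOT true = false
[1.2] false OR false = false
[1] exactly-one(false, false) = false
[2.1.3] exactly-one(true, true) = false
[2.1] false OR false OR false = false
[2.2.3] exactly-one(true, false) = true
[2.2] false OR false OR true = true
[2] false AND true = false
[root] false OR false = false
Overall: false → dropped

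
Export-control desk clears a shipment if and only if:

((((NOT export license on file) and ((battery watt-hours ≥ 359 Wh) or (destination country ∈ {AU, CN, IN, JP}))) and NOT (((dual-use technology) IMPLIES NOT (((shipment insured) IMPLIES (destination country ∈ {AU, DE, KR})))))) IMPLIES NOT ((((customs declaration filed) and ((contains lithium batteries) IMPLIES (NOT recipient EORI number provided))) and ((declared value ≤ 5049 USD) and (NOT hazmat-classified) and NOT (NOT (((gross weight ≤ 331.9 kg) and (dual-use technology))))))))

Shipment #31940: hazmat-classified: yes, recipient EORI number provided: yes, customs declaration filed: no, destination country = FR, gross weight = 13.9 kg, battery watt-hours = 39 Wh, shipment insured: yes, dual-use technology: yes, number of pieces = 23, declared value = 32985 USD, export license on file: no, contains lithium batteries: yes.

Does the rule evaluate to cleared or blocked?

Cleared

Atomic conditions:
  NOT export license on file: no → true
  battery watt-hours ≥ 359 Wh: 39 ≥ 359 is false
  destination country ∈ {AU, CN, IN, JP}: FR is not in the set → false
  dual-use technology: yes → true
  shipment insured: yes → true
  destination country ∈ {AU, DE, KR}: FR is not in the set → false
  customs declaration filed: no → false
  contains lithium batteries: yes → true
  NOT recipient EORI number provided: yes → false
  declared value ≤ 5049 USD: 32985 ≤ 5049 is false
  NOT hazmat-classified: yes → false
  gross weight ≤ 331.9 kg: 13.9 ≤ 331.9 is true
Combine:
[1.1.2] false OR false = false
[1.1] true AND false = false
[1.2.1.2.1] true → false = false
[1.2.1.2] NOT false = true
[1.2.1] true → true = true
[1.2] NOT true = false
[1] false AND false = false
[2.1.1.2] true → false = false
[2.1.1] false AND false = false
[2.1.2.3.1.1] true AND true = true
[2.1.2.3.1] NOT true = false
[2.1.2.3] NOT false = true
[2.1.2] false AND false AND true = false
[2.1] false AND false = false
[2] NOT false = true
[root] false → true (antecedent false ⇒ implication holds) = true
Overall: true → cleared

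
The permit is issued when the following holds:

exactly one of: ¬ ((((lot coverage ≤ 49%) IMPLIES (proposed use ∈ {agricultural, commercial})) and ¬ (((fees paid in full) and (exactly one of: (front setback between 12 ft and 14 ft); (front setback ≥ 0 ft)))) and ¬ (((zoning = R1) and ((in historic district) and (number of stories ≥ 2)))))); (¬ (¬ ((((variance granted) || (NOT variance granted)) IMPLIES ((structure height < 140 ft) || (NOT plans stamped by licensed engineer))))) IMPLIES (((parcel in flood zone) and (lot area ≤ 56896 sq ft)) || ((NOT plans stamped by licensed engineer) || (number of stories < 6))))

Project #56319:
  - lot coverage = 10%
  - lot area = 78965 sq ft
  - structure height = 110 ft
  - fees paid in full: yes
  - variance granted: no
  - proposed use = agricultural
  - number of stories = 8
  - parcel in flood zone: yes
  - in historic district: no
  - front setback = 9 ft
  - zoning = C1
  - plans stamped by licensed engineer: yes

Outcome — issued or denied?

Issued

Atomic conditions:
  lot coverage ≤ 49%: 10 ≤ 49 is true
  proposed use ∈ {agricultural, commercial}: agricultural is in the set → true
  fees paid in full: yes → true
  front setback between 12 ft and 14 ft: 9 in [12, 14] is false
  front setback ≥ 0 ft: 9 ≥ 0 is true
  zoning = R1: C1 == R1 is false
  in historic district: no → false
  number of stories ≥ 2: 8 ≥ 2 is true
  variance granted: no → false
  NOT variance granted: no → true
  structure height < 140 ft: 110 < 140 is true
  NOT plans stamped by licensed engineer: yes → false
  parcel in flood zone: yes → true
  lot area ≤ 56896 sq ft: 78965 ≤ 56896 is false
  number of stories < 6: 8 < 6 is false
Combine:
[1.1.1] true → true = true
[1.1.2.1.2] exactly-one(false, true) = true
[1.1.2.1] true AND true = true
[1.1.2] NOT true = false
[1.1.3.1.2] false AND true = false
[1.1.3.1] false AND false = false
[1.1.3] NOT false = true
[1.1] true AND false AND true = false
[1] NOT false = true
[2.1.1.1.1] false OR true = true
[2.1.1.1.2] true OR false = true
[2.1.1.1] true → true = true
[2.1.1] NOT true = false
[2.1] NOT false = true
[2.2.1] true AND false = false
[2.2.2] false OR false = false
[2.2] false OR false = false
[2] true → false = false
[root] exactly-one(true, false) = true
Overall: true → issued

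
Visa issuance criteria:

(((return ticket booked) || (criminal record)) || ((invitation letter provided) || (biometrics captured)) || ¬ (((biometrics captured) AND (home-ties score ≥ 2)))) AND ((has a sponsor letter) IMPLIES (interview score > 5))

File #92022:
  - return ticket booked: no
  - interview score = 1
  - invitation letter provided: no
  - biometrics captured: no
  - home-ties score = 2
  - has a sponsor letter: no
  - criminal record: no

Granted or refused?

Granted

Atomic conditions:
  return ticket booked: no → false
  criminal record: no → false
  invitation letter provided: no → false
  biometrics captured: no → false
  home-ties score ≥ 2: 2 ≥ 2 is true
  has a sponsor letter: no → false
  interview score > 5: 1 > 5 is false
Combine:
[1.1] false OR false = false
[1.2] false OR false = false
[1.3.1] false AND true = false
[1.3] NOT false = true
[1] false OR false OR true = true
[2] false → false (antecedent false ⇒ implication holds) = true
[root] true AND true = true
Overall: true → granted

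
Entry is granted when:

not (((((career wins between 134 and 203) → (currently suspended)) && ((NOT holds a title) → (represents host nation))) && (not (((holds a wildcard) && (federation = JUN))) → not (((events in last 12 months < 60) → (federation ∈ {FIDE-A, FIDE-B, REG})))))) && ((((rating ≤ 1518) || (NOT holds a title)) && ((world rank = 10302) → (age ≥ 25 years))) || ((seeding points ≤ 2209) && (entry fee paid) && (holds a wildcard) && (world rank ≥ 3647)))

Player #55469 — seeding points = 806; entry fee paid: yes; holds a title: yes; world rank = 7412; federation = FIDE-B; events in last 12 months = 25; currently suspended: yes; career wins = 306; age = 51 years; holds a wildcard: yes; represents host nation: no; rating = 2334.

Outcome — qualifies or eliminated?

Qualifies

Atomic conditions:
  career wins between 134 and 203: 306 in [134, 203] is false
  currently suspended: yes → true
  NOT holds a title: yes → false
  represents host nation: no → false
  holds a wildcard: yes → true
  federation = JUN: FIDE-B == JUN is false
  events in last 12 months < 60: 25 < 60 is true
  federation ∈ {FIDE-A, FIDE-B, REG}: FIDE-B is in the set → true
  rating ≤ 1518: 2334 ≤ 1518 is false
  world rank = 10302: 7412 == 10302 is false
  age ≥ 25 years: 51 ≥ 25 is true
  seeding points ≤ 2209: 806 ≤ 2209 is true
  entry fee paid: yes → true
  world rank ≥ 3647: 7412 ≥ 3647 is true
Combine:
[1.1.1.1] false → true (antecedent false ⇒ implication holds) = true
[1.1.1.2] false → false (antecedent false ⇒ implication holds) = true
[1.1.1] true AND true = true
[1.1.2.1.1] true AND false = false
[1.1.2.1] NOT false = true
[1.1.2.2.1] true → true = true
[1.1.2.2] NOT true = false
[1.1.2] true → false = false
[1.1] true AND false = false
[1] NOT false = true
[2.1.1] false OR false = false
[2.1.2] false → true (antecedent false ⇒ implication holds) = true
[2.1] false AND true = false
[2.2] true AND true AND true AND true = true
[2] false OR true = true
[root] true AND true = true
Overall: true → qualifies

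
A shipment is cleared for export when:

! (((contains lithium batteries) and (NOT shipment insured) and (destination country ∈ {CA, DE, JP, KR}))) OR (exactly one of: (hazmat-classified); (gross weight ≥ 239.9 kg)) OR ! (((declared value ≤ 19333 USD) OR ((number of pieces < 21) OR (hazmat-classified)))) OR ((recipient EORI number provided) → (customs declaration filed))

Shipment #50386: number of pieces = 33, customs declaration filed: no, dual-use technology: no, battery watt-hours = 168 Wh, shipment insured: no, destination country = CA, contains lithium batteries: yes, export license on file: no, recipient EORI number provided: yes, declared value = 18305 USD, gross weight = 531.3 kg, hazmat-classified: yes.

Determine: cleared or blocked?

Blocked

Atomic conditions:
  contains lithium batteries: yes → true
  NOT shipment insured: no → true
  destination country ∈ {CA, DE, JP, KR}: CA is in the set → true
  hazmat-classified: yes → true
  gross weight ≥ 239.9 kg: 531.3 ≥ 239.9 is true
  declared value ≤ 19333 USD: 18305 ≤ 19333 is true
  number of pieces < 21: 33 < 21 is false
  recipient EORI number provided: yes → true
  customs declaration filed: no → false
Combine:
[1.1] true AND true AND true = true
[1] NOT true = false
[2] exactly-one(true, true) = false
[3.1.2] false OR true = true
[3.1] true OR true = true
[3] NOT true = false
[4] true → false = false
[root] false OR false OR false OR false = false
Overall: false → blocked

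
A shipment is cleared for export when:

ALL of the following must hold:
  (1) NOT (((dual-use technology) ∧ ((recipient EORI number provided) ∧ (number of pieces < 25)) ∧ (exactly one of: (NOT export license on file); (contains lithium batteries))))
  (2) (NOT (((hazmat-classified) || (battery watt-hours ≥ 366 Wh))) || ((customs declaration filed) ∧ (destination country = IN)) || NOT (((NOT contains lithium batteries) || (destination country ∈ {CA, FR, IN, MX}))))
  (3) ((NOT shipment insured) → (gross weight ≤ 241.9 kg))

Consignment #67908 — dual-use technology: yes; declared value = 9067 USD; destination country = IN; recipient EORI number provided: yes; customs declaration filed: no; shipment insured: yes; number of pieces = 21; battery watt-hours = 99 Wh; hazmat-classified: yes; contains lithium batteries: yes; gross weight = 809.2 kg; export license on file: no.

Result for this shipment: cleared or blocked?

Blocked

Atomic conditions:
  dual-use technology: yes → true
  recipient EORI number provided: yes → true
  number of pieces < 25: 21 < 25 is true
  NOT export license on file: no → true
  contains lithium batteries: yes → true
  hazmat-classified: yes → true
  battery watt-hours ≥ 366 Wh: 99 ≥ 366 is false
  customs declaration filed: no → false
  destination country = IN: IN == IN is true
  NOT contains lithium batteries: yes → false
  destination country ∈ {CA, FR, IN, MX}: IN is in the set → true
  NOT shipment insured: yes → false
  gross weight ≤ 241.9 kg: 809.2 ≤ 241.9 is false
Combine:
[1.1.2] true AND true = true
[1.1.3] exactly-one(true, true) = false
[1.1] true AND true AND false = false
[1] NOT false = true
[2.1.1] true OR false = true
[2.1] NOT true = false
[2.2] false AND true = false
[2.3.1] false OR true = true
[2.3] NOT true = false
[2] false OR false OR false = false
[3] false → false (antecedent false ⇒ implication holds) = true
[root] true AND false AND true = false
Overall: false → blocked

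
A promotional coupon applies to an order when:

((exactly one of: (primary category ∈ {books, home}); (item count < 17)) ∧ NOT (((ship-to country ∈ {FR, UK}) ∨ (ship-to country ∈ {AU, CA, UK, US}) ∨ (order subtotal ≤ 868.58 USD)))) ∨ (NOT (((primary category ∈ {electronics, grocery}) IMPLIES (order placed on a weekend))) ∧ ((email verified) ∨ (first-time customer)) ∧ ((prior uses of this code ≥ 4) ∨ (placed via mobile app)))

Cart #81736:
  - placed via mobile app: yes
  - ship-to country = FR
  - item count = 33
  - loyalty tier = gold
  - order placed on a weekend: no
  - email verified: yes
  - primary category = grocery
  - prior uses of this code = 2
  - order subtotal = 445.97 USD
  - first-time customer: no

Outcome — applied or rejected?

Atomic conditions:
  primary category ∈ {books, home}: grocery is not in the set → false
  item count < 17: 33 < 17 is false
  ship-to country ∈ {FR, UK}: FR is in the set → true
  ship-to country ∈ {AU, CA, UK, US}: FR is not in the set → false
  order subtotal ≤ 868.58 USD: 445.97 ≤ 868.58 is true
  primary category ∈ {electronics, grocery}: grocery is in the set → true
  order placed on a weekend: no → false
  email verified: yes → true
  first-time customer: no → false
  prior uses of this code ≥ 4: 2 ≥ 4 is false
  placed via mobile app: yes → true
Combine:
[1.1] exactly-one(false, false) = false
[1.2.1] true OR false OR true = true
[1.2] NOT true = false
[1] false AND false = false
[2.1.1] true → false = false
[2.1] NOT false = true
[2.2] true OR false = true
[2.3] false OR true = true
[2] true AND true AND true = true
[root] false OR true = true
Overall: true → applied

Applied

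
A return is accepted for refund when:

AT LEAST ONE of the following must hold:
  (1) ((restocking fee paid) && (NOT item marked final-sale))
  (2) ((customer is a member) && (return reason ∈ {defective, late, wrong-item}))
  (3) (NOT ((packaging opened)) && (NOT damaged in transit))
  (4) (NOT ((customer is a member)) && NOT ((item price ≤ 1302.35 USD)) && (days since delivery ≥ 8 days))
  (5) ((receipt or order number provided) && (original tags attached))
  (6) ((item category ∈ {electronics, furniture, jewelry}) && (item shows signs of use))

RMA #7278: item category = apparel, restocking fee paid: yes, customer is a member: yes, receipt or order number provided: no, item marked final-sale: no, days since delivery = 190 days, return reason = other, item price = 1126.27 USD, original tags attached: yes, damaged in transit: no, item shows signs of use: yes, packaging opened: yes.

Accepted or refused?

Atomic conditions:
  restocking fee paid: yes → true
  NOT item marked final-sale: no → true
  customer is a member: yes → true
  return reason ∈ {defective, late, wrong-item}: other is not in the set → false
  packaging opened: yes → true
  NOT damaged in transit: no → true
  item price ≤ 1302.35 USD: 1126.27 ≤ 1302.35 is true
  days since delivery ≥ 8 days: 190 ≥ 8 is true
  receipt or order number provided: no → false
  original tags attached: yes → true
  item category ∈ {electronics, furniture, jewelry}: apparel is not in the set → false
  item shows signs of use: yes → true
Combine:
[1] true AND true = true
[2] true AND false = false
[3.1] NOT true = false
[3] false AND true = false
[4.1] NOT true = false
[4.2] NOT true = false
[4] false AND false AND true = false
[5] false AND true = false
[6] false AND true = false
[root] true OR false OR false OR false OR false OR false = true
Overall: true → accepted

Accepted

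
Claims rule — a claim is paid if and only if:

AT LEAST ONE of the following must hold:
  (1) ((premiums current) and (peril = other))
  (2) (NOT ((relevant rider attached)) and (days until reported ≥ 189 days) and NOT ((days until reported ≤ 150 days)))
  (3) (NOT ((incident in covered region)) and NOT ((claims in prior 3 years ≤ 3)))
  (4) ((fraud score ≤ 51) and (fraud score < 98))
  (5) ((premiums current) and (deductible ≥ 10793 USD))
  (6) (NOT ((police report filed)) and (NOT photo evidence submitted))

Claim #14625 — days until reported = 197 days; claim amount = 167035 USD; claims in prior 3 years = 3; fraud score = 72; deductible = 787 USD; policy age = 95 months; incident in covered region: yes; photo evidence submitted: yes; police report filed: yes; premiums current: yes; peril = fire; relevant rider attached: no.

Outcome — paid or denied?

Atomic conditions:
  premiums current: yes → true
  peril = other: fire == other is false
  relevant rider attached: no → false
  days until reported ≥ 189 days: 197 ≥ 189 is true
  days until reported ≤ 150 days: 197 ≤ 150 is false
  incident in covered region: yes → true
  claims in prior 3 years ≤ 3: 3 ≤ 3 is true
  fraud score ≤ 51: 72 ≤ 51 is false
  fraud score < 98: 72 < 98 is true
  deductible ≥ 10793 USD: 787 ≥ 10793 is false
  police report filed: yes → true
  NOT photo evidence submitted: yes → false
Combine:
[1] true AND false = false
[2.1] NOT false = true
[2.3] NOT false = true
[2] true AND true AND true = true
[3.1] NOT true = false
[3.2] NOT true = false
[3] false AND false = false
[4] false AND true = false
[5] true AND false = false
[6.1] NOT true = false
[6] false AND false = false
[root] false OR true OR false OR false OR false OR false = true
Overall: true → paid

Paid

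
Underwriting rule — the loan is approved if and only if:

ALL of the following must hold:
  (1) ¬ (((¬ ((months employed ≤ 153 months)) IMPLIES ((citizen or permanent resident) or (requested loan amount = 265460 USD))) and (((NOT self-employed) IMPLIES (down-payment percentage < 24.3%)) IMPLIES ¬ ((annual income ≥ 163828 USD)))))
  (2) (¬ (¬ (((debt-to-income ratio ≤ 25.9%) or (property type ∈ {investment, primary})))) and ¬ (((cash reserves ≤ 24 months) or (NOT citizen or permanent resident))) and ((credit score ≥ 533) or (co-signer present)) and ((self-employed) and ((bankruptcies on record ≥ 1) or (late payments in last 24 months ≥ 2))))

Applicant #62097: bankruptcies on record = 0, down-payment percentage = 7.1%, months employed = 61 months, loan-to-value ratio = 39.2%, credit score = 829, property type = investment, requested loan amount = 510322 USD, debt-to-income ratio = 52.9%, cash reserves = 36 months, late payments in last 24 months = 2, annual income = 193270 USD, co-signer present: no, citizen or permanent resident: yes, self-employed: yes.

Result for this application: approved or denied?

Atomic conditions:
  months employed ≤ 153 months: 61 ≤ 153 is true
  citizen or permanent resident: yes → true
  requested loan amount = 265460 USD: 510322 == 265460 is false
  NOT self-employed: yes → false
  down-payment percentage < 24.3%: 7.1 < 24.3 is true
  annual income ≥ 163828 USD: 193270 ≥ 163828 is true
  debt-to-income ratio ≤ 25.9%: 52.9 ≤ 25.9 is false
  property type ∈ {investment, primary}: investment is in the set → true
  cash reserves ≤ 24 months: 36 ≤ 24 is false
  NOT citizen or permanent resident: yes → false
  credit score ≥ 533: 829 ≥ 533 is true
  co-signer present: no → false
  self-employed: yes → true
  bankruptcies on record ≥ 1: 0 ≥ 1 is false
  late payments in last 24 months ≥ 2: 2 ≥ 2 is true
Combine:
[1.1.1.1] NOT true = false
[1.1.1.2] true OR false = true
[1.1.1] false → true (antecedent false ⇒ implication holds) = true
[1.1.2.1] false → true (antecedent false ⇒ implication holds) = true
[1.1.2.2] NOT true = false
[1.1.2] true → false = false
[1.1] true AND false = false
[1] NOT false = true
[2.1.1.1] false OR true = true
[2.1.1] NOT true = false
[2.1] NOT false = true
[2.2.1] false OR false = false
[2.2] NOT false = true
[2.3] true OR false = true
[2.4.2] false OR true = true
[2.4] true AND true = true
[2] true AND true AND true AND true = true
[root] true AND true = true
Overall: true → approved

Approved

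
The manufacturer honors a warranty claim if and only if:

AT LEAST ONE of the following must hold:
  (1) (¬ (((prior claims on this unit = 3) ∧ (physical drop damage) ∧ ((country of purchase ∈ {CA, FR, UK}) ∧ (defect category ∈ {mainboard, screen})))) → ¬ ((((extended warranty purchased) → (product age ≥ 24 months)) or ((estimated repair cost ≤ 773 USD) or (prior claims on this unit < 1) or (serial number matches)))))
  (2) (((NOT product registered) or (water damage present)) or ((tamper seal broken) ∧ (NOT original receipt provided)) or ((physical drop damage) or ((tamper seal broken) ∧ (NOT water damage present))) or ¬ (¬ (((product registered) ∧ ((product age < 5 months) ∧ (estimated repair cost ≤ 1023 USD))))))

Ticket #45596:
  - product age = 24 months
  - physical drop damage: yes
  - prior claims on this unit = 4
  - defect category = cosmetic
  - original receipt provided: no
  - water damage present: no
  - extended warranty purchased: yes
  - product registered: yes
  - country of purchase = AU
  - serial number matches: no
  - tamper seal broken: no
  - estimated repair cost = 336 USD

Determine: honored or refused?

Honored

Atomic conditions:
  prior claims on this unit = 3: 4 == 3 is false
  physical drop damage: yes → true
  country of purchase ∈ {CA, FR, UK}: AU is not in the set → false
  defect category ∈ {mainboard, screen}: cosmetic is not in the set → false
  extended warranty purchased: yes → true
  product age ≥ 24 months: 24 ≥ 24 is true
  estimated repair cost ≤ 773 USD: 336 ≤ 773 is true
  prior claims on this unit < 1: 4 < 1 is false
  serial number matches: no → false
  NOT product registered: yes → false
  water damage present: no → false
  tamper seal broken: no → false
  NOT original receipt provided: no → true
  NOT water damage present: no → true
  product registered: yes → true
  product age < 5 months: 24 < 5 is false
  estimated repair cost ≤ 1023 USD: 336 ≤ 1023 is true
Combine:
[1.1.1.3] false AND false = false
[1.1.1] false AND true AND false = false
[1.1] NOT false = true
[1.2.1.1] true → true = true
[1.2.1.2] true OR false OR false = true
[1.2.1] true OR true = true
[1.2] NOT true = false
[1] true → false = false
[2.1] false OR false = false
[2.2] false AND true = false
[2.3.2] false AND true = false
[2.3] true OR false = true
[2.4.1.1.2] false AND true = false
[2.4.1.1] true AND false = false
[2.4.1] NOT false = true
[2.4] NOT true = false
[2] false OR false OR true OR false = true
[root] false OR true = true
Overall: true → honored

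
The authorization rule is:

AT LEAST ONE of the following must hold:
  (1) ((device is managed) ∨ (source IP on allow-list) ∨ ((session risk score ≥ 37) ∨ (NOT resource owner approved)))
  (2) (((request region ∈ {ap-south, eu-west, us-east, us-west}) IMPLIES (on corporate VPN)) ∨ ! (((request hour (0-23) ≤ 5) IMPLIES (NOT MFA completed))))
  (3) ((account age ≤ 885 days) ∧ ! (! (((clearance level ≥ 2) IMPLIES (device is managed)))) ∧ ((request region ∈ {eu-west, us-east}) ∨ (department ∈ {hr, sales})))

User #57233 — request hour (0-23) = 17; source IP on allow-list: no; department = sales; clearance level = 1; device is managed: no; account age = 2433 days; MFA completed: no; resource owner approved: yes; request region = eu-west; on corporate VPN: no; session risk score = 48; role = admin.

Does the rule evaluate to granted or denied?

Atomic conditions:
  device is managed: no → false
  source IP on allow-list: no → false
  session risk score ≥ 37: 48 ≥ 37 is true
  NOT resource owner approved: yes → false
  request region ∈ {ap-south, eu-west, us-east, us-west}: eu-west is in the set → true
  on corporate VPN: no → false
  request hour (0-23) ≤ 5: 17 ≤ 5 is false
  NOT MFA completed: no → true
  account age ≤ 885 days: 2433 ≤ 885 is false
  clearance level ≥ 2: 1 ≥ 2 is false
  request region ∈ {eu-west, us-east}: eu-west is in the set → true
  department ∈ {hr, sales}: sales is in the set → true
Combine:
[1.3] true OR false = true
[1] false OR false OR true = true
[2.1] true → false = false
[2.2.1] false → true (antecedent false ⇒ implication holds) = true
[2.2] NOT true = false
[2] false OR false = false
[3.2.1.1] false → false (antecedent false ⇒ implication holds) = true
[3.2.1] NOT true = false
[3.2] NOT false = true
[3.3] true OR true = true
[3] false AND true AND true = false
[root] true OR false OR false = true
Overall: true → granted

Granted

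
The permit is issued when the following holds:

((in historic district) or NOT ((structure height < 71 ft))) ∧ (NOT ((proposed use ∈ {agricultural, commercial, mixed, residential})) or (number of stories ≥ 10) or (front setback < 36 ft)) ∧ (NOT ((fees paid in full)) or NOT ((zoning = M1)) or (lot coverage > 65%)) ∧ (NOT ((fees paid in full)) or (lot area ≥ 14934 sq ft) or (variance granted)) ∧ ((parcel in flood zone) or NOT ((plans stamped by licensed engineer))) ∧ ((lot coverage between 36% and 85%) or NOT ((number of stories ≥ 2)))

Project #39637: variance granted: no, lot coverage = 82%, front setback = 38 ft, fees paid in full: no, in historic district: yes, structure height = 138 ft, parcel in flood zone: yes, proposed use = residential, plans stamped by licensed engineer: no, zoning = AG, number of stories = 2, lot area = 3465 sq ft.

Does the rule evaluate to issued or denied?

Denied

Atomic conditions:
  in historic district: yes → true
  structure height < 71 ft: 138 < 71 is false
  proposed use ∈ {agricultural, commercial, mixed, residential}: residential is in the set → true
  number of stories ≥ 10: 2 ≥ 10 is false
  front setback < 36 ft: 38 < 36 is false
  fees paid in full: no → false
  zoning = M1: AG == M1 is false
  lot coverage > 65%: 82 > 65 is true
  lot area ≥ 14934 sq ft: 3465 ≥ 14934 is false
  variance granted: no → false
  parcel in flood zone: yes → true
  plans stamped by licensed engineer: no → false
  lot coverage between 36% and 85%: 82 in [36, 85] is true
  number of stories ≥ 2: 2 ≥ 2 is true
Combine:
[1.2] NOT false = true
[1] true OR true = true
[2.1] NOT true = false
[2] false OR false OR false = false
[3.1] NOT false = true
[3.2] NOT false = true
[3] true OR true OR true = true
[4.1] NOT false = true
[4] true OR false OR false = true
[5.2] NOT false = true
[5] true OR true = true
[6.2] NOT true = false
[6] true OR false = true
[root] true AND false AND true AND true AND true AND true = false
Overall: false → denied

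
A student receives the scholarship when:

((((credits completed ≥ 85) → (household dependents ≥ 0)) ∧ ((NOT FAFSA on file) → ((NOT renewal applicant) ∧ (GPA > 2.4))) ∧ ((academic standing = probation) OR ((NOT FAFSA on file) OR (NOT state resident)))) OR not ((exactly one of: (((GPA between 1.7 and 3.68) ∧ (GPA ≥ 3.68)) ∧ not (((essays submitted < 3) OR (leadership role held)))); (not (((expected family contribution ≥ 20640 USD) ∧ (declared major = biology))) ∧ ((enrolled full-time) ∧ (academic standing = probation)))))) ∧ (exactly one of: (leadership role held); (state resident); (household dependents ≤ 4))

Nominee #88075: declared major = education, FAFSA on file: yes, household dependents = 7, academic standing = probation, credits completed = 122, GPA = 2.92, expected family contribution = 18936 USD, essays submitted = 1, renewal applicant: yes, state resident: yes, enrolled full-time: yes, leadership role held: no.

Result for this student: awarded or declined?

Atomic conditions:
  credits completed ≥ 85: 122 ≥ 85 is true
  household dependents ≥ 0: 7 ≥ 0 is true
  NOT FAFSA on file: yes → false
  NOT renewal applicant: yes → false
  GPA > 2.4: 2.92 > 2.4 is true
  academic standing = probation: probation == probation is true
  NOT state resident: yes → false
  GPA between 1.7 and 3.68: 2.92 in [1.7, 3.68] is true
  GPA ≥ 3.68: 2.92 ≥ 3.68 is false
  essays submitted < 3: 1 < 3 is true
  leadership role held: no → false
  expected family contribution ≥ 20640 USD: 18936 ≥ 20640 is false
  declared major = biology: education == biology is false
  enrolled full-time: yes → true
  state resident: yes → true
  household dependents ≤ 4: 7 ≤ 4 is false
Combine:
[1.1.1] true → true = true
[1.1.2.2] false AND true = false
[1.1.2] false → false (antecedent false ⇒ implication holds) = true
[1.1.3.2] false OR false = false
[1.1.3] true OR false = true
[1.1] true AND true AND true = true
[1.2.1.1.1] true AND false = false
[1.2.1.1.2.1] true OR false = true
[1.2.1.1.2] NOT true = false
[1.2.1.1] false AND false = false
[1.2.1.2.1.1] false AND false = false
[1.2.1.2.1] NOT false = true
[1.2.1.2.2] true AND true = true
[1.2.1.2] true AND true = true
[1.2.1] exactly-one(false, true) = true
[1.2] NOT true = false
[1] true OR false = true
[2] exactly-one(false, true, false) = true
[root] true AND true = true
Overall: true → awarded

Awarded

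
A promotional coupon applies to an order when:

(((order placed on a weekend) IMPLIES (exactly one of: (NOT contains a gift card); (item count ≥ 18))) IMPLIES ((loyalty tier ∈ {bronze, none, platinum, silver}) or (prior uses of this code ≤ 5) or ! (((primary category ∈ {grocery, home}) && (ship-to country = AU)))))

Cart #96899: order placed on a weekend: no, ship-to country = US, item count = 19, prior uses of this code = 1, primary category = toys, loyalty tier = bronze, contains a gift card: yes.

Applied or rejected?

Applied

Atomic conditions:
  order placed on a weekend: no → false
  NOT contains a gift card: yes → false
  item count ≥ 18: 19 ≥ 18 is true
  loyalty tier ∈ {bronze, none, platinum, silver}: bronze is in the set → true
  prior uses of this code ≤ 5: 1 ≤ 5 is true
  primary category ∈ {grocery, home}: toys is not in the set → false
  ship-to country = AU: US == AU is false
Combine:
[1.2] exactly-one(false, true) = true
[1] false → true (antecedent false ⇒ implication holds) = true
[2.3.1] false AND false = false
[2.3] NOT false = true
[2] true OR true OR true = true
[root] true → true = true
Overall: true → applied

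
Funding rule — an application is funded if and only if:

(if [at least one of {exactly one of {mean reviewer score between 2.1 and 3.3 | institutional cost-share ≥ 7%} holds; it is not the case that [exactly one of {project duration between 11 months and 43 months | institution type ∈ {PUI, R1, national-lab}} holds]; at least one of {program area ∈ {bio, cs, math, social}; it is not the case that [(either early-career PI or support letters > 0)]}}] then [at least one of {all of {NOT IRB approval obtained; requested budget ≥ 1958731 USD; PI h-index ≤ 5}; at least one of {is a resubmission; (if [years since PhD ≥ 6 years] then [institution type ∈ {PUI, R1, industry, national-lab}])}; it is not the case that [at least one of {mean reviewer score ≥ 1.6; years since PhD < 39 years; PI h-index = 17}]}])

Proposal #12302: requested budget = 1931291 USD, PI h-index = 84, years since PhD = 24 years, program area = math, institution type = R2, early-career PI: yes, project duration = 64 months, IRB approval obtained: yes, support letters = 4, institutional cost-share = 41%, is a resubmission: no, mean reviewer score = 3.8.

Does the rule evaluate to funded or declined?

Declined

Atomic conditions:
  mean reviewer score between 2.1 and 3.3: 3.8 in [2.1, 3.3] is false
  institutional cost-share ≥ 7%: 41 ≥ 7 is true
  project duration between 11 months and 43 months: 64 in [11, 43] is false
  institution type ∈ {PUI, R1, national-lab}: R2 is not in the set → false
  program area ∈ {bio, cs, math, social}: math is in the set → true
  early-career PI: yes → true
  support letters > 0: 4 > 0 is true
  NOT IRB approval obtained: yes → false
  requested budget ≥ 1958731 USD: 1931291 ≥ 1958731 is false
  PI h-index ≤ 5: 84 ≤ 5 is false
  is a resubmission: no → false
  years since PhD ≥ 6 years: 24 ≥ 6 is true
  institution type ∈ {PUI, R1, industry, national-lab}: R2 is not in the set → false
  mean reviewer score ≥ 1.6: 3.8 ≥ 1.6 is true
  years since PhD < 39 years: 24 < 39 is true
  PI h-index = 17: 84 == 17 is false
Combine:
[1.1] exactly-one(false, true) = true
[1.2.1] exactly-one(false, false) = false
[1.2] NOT false = true
[1.3.2.1] true OR true = true
[1.3.2] NOT true = false
[1.3] true OR false = true
[1] true OR true OR true = true
[2.1] false AND false AND false = false
[2.2.2] true → false = false
[2.2] false OR false = false
[2.3.1] true OR true OR false = true
[2.3] NOT true = false
[2] false OR false OR false = false
[root] true → false = false
Overall: false → declined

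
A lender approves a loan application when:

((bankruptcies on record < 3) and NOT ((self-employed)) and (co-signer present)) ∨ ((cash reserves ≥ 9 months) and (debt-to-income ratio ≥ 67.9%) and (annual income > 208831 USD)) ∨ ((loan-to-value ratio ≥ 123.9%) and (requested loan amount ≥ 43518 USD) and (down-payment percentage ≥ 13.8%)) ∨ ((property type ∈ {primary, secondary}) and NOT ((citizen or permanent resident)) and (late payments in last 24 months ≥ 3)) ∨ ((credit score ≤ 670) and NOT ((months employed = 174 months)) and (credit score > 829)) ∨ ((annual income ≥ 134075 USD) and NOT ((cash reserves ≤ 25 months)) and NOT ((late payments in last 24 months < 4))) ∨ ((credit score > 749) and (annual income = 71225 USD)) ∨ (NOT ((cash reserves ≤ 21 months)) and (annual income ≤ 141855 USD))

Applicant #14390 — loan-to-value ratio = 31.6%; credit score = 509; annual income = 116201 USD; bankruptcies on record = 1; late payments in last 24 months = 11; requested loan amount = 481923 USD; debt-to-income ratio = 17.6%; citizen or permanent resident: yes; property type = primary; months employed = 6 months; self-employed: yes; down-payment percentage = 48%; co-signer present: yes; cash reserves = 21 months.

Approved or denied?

Atomic conditions:
  bankruptcies on record < 3: 1 < 3 is true
  self-employed: yes → true
  co-signer present: yes → true
  cash reserves ≥ 9 months: 21 ≥ 9 is true
  debt-to-income ratio ≥ 67.9%: 17.6 ≥ 67.9 is false
  annual income > 208831 USD: 116201 > 208831 is false
  loan-to-value ratio ≥ 123.9%: 31.6 ≥ 123.9 is false
  requested loan amount ≥ 43518 USD: 481923 ≥ 43518 is true
  down-payment percentage ≥ 13.8%: 48 ≥ 13.8 is true
  property type ∈ {primary, secondary}: primary is in the set → true
  citizen or permanent resident: yes → true
  late payments in last 24 months ≥ 3: 11 ≥ 3 is true
  credit score ≤ 670: 509 ≤ 670 is true
  months employed = 174 months: 6 == 174 is false
  credit score > 829: 509 > 829 is false
  annual income ≥ 134075 USD: 116201 ≥ 134075 is false
  cash reserves ≤ 25 months: 21 ≤ 25 is true
  late payments in last 24 months < 4: 11 < 4 is false
  credit score > 749: 509 > 749 is false
  annual income = 71225 USD: 116201 == 71225 is false
  cash reserves ≤ 21 months: 21 ≤ 21 is true
  annual income ≤ 141855 USD: 116201 ≤ 141855 is true
Combine:
[1.2] NOT true = false
[1] true AND false AND true = false
[2] true AND false AND false = false
[3] false AND true AND true = false
[4.2] NOT true = false
[4] true AND false AND true = false
[5.2] NOT false = true
[5] true AND true AND false = false
[6.2] NOT true = false
[6.3] NOT false = true
[6] false AND false AND true = false
[7] false AND false = false
[8.1] NOT true = false
[8] false AND true = false
[root] false OR false OR false OR false OR false OR false OR false OR false = false
Overall: false → denied

Denied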